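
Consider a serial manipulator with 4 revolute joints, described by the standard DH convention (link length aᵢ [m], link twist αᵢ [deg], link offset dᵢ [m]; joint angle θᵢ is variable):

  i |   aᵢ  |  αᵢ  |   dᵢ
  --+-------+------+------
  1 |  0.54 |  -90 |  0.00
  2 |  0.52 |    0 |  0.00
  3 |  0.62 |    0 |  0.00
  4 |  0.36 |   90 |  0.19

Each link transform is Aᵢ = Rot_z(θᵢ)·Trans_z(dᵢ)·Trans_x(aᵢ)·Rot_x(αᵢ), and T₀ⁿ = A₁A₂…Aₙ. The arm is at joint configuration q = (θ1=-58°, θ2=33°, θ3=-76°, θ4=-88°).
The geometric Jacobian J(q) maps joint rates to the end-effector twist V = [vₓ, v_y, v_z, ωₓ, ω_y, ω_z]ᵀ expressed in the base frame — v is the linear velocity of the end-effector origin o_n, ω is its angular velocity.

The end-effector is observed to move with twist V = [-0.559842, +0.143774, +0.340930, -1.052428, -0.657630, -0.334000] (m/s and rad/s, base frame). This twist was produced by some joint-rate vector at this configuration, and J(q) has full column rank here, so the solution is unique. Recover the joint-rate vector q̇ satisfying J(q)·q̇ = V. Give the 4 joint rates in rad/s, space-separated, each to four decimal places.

-0.3340 -0.6470 -0.1290 -0.4650

o_n = [0.7935, -0.9113, 0.4113]
J₁: ẑ×o_n = [0.9113, 0.7935, -0.0000], ω = ẑ
J2: z=[0.8480, 0.5299, 0.0000] o=[0.2862, -0.4579, 0.0000] → [0.2180, -0.3488, -0.6534, 0.8480, 0.5299, 0.0000]
J3: z=[0.8480, 0.5299, 0.0000] o=[0.5173, -0.8278, -0.2832] → [0.3680, -0.5890, -0.2173, 0.8480, 0.5299, 0.0000]
J4: z=[0.8480, 0.5299, 0.0000] o=[0.7575, -1.2123, 0.1396] → [0.1440, -0.2304, 0.2362, 0.8480, 0.5299, 0.0000]
q̇ = J⁺·V = [-0.3340, -0.6470, -0.1290, -0.4650]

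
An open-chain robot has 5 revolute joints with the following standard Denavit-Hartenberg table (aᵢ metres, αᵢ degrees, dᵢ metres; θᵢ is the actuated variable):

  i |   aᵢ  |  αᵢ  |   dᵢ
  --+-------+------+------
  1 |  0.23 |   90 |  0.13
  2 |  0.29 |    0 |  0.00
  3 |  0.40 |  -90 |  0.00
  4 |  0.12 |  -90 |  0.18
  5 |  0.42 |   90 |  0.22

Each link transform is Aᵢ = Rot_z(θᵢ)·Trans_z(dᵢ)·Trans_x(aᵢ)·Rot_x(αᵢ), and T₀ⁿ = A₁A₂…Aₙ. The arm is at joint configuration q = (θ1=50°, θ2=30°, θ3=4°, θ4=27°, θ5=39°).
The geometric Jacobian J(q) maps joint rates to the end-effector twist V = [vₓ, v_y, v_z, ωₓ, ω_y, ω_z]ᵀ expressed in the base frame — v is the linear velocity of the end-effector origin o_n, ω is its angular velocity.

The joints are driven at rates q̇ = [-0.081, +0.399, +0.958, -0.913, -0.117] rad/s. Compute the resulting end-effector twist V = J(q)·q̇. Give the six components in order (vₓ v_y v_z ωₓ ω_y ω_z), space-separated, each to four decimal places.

o_n = [0.4061, 1.1042, 0.5953]
J₁: ẑ×o_n = [-1.1042, 0.4061, 0.0000], ω = ẑ
J2: z=[0.7660, -0.6428, 0.0000] o=[0.1478, 0.1762, 0.1300] → [-0.2991, -0.3565, 0.8769, 0.7660, -0.6428, 0.0000]
J3: z=[0.7660, -0.6428, 0.0000] o=[0.3093, 0.3686, 0.2750] → [-0.2059, -0.2454, 0.6257, 0.7660, -0.6428, 0.0000]
J4: z=[-0.3594, -0.4284, 0.8290] o=[0.5224, 0.6226, 0.4987] → [-0.4406, -0.0617, -0.2229, -0.3594, -0.4284, 0.8290]
J5: z=[-0.9245, 0.2844, -0.2539] o=[0.4730, 0.6484, 0.7077] → [0.0837, -0.0869, -0.4023, -0.9245, 0.2844, -0.2539]
V = J·q̇ = [0.1653, -0.3437, 1.1999, 1.4759, -0.5144, -0.8082]

0.1653 -0.3437 1.1999 1.4759 -0.5144 -0.8082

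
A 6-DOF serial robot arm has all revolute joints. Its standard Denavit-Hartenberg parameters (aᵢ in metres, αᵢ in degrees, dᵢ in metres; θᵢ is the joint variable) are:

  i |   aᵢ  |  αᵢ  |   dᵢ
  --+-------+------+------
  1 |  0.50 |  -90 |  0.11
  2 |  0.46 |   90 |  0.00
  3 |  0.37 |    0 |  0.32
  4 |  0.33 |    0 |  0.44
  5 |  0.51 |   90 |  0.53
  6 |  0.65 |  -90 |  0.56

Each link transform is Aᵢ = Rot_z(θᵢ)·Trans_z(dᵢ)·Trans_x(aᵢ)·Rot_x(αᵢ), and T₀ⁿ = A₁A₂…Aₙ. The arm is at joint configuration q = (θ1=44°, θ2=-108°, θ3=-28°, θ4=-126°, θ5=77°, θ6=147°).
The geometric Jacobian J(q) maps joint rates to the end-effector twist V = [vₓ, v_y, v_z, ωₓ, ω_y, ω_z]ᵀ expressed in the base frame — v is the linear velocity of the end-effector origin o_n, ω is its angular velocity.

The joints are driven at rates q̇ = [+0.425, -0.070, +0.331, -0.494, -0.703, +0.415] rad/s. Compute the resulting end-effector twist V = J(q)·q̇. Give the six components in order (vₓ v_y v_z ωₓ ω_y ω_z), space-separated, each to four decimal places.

0.0933 0.5563 -0.1129 0.7958 0.5414 0.3080

o_n = [-0.4661, -1.0202, -0.4584]
J₁: ẑ×o_n = [1.0202, -0.4661, 0.0000], ω = ẑ
J2: z=[-0.6947, 0.7193, 0.0000] o=[0.3597, 0.3473, 0.1100] → [-0.4089, -0.3948, 1.5439, -0.6947, 0.7193, 0.0000]
J3: z=[-0.6841, -0.6607, -0.3090] o=[0.2574, 0.2486, 0.5475] → [0.2725, -0.4646, 0.3900, -0.6841, -0.6607, -0.3090]
J4: z=[-0.6841, -0.6607, -0.3090] o=[0.0865, -0.1579, 0.7593] → [0.5380, -0.6623, 0.2248, -0.6841, -0.6607, -0.3090]
J5: z=[-0.6841, -0.6607, -0.3090] o=[-0.0481, -0.4890, 0.3412] → [0.3641, -0.4179, 0.0872, -0.6841, -0.6607, -0.3090]
J6: z=[0.3729, 0.0473, -0.9267] o=[-0.0910, -1.2212, 0.2866] → [0.1510, 0.6254, 0.0927, 0.3729, 0.0473, -0.9267]
V = J·q̇ = [0.0933, 0.5563, -0.1129, 0.7958, 0.5414, 0.3080]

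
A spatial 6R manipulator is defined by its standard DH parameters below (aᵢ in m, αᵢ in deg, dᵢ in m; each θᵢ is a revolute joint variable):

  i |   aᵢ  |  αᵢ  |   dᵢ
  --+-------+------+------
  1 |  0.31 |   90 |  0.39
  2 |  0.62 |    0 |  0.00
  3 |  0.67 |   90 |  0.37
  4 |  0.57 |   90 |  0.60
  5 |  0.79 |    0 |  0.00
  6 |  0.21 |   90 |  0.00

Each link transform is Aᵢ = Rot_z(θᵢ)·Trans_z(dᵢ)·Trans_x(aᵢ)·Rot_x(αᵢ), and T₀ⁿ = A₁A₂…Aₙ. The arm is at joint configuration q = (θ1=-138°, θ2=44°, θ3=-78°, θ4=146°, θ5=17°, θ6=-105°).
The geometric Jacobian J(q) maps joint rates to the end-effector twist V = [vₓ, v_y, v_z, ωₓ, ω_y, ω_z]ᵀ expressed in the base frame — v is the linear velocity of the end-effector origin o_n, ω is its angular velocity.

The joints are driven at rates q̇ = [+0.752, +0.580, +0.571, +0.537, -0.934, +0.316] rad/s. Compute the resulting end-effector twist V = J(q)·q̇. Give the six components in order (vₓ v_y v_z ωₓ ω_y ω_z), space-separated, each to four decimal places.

-0.2856 -1.0395 0.2963 0.0087 0.8672 0.5001

o_n = [-0.7820, 0.7967, 0.5490]
J₁: ẑ×o_n = [-0.7967, -0.7820, 0.0000], ω = ẑ
J2: z=[-0.6691, 0.7431, 0.0000] o=[-0.2304, -0.2074, 0.3900] → [0.1182, 0.1064, -0.2619, -0.6691, 0.7431, 0.0000]
J3: z=[-0.6691, 0.7431, 0.0000] o=[-0.5618, -0.5059, 0.8207] → [-0.2019, -0.1818, -0.7079, -0.6691, 0.7431, 0.0000]
J4: z=[0.4156, 0.3742, -0.8290] o=[-1.2222, -0.6026, 0.4460] → [1.1985, -0.4077, 0.4168, 0.4156, 0.3742, -0.8290]
J5: z=[-0.8993, 0.3059, -0.3127] o=[-0.8950, 0.1209, 0.2129] → [0.3141, 0.2669, -0.6422, -0.8993, 0.3059, -0.3127]
J6: z=[-0.8993, 0.3059, -0.3127] o=[-0.6958, 0.8688, 0.3716] → [0.0317, 0.1865, 0.0912, -0.8993, 0.3059, -0.3127]
V = J·q̇ = [-0.2856, -1.0395, 0.2963, 0.0087, 0.8672, 0.5001]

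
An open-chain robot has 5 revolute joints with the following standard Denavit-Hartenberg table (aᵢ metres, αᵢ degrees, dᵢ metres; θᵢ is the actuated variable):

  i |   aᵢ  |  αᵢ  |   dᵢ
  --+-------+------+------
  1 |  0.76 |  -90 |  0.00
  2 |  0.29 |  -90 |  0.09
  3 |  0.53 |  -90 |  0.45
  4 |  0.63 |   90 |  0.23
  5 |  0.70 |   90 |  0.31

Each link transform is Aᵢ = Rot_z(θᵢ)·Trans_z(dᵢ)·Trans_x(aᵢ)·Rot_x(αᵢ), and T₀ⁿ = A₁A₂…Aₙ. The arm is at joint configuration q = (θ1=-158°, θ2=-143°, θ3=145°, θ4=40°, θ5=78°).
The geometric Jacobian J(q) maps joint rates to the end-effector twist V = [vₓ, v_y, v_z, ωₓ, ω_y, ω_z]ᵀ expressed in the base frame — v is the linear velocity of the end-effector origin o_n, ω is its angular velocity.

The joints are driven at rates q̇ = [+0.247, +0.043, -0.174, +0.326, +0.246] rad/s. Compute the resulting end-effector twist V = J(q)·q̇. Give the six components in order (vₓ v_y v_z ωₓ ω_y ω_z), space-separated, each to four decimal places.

o_n = [-1.7565, -0.7962, -0.6427]
J₁: ẑ×o_n = [0.7962, -1.7565, 0.0000], ω = ẑ
J2: z=[0.3746, -0.9272, 0.0000] o=[-0.7047, -0.2847, 0.0000] → [0.5959, 0.2408, -1.1669, 0.3746, -0.9272, 0.0000]
J3: z=[-0.5580, -0.2254, 0.7986] o=[-0.4562, -0.2814, 0.1745] → [0.5954, -1.4945, -0.0059, -0.5580, -0.2254, 0.7986]
J4: z=[-0.1179, -0.9311, -0.3452] o=[-1.1427, -0.2309, 0.2726] → [0.6571, 0.1040, -0.5049, -0.1179, -0.9311, -0.3452]
J5: z=[-0.9555, 0.0116, 0.2949] o=[-1.3402, -0.2153, -0.3681] → [0.1681, -0.3851, 0.5598, -0.9555, 0.0116, 0.2949]
V = J·q̇ = [0.3743, -0.2243, -0.0760, -0.1603, -0.3013, 0.0681]

0.3743 -0.2243 -0.0760 -0.1603 -0.3013 0.0681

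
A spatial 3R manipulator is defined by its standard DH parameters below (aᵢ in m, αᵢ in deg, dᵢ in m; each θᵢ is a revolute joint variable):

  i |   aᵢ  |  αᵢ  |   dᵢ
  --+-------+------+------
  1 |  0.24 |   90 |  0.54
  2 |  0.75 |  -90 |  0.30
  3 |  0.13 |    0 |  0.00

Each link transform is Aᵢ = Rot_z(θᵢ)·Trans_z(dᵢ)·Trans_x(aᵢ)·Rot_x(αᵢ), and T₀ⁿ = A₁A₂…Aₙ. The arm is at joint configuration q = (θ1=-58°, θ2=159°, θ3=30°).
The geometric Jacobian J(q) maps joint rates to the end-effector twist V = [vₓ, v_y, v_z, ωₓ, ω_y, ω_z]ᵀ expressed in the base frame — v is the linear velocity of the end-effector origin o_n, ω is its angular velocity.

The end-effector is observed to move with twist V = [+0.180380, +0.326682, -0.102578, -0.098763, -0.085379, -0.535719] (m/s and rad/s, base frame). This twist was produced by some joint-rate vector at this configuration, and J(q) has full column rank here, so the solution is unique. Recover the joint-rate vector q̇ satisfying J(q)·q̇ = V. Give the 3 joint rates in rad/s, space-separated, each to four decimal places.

o_n = [-0.4988, 0.3549, 0.8491]
J₁: ẑ×o_n = [-0.3549, -0.4988, 0.0000], ω = ẑ
J2: z=[-0.8480, -0.5299, 0.0000] o=[0.1272, -0.2035, 0.5400] → [-0.1638, 0.2622, -0.8053, -0.8480, -0.5299, 0.0000]
J3: z=[-0.1899, 0.3039, -0.9336] o=[-0.4983, 0.2313, 0.8088] → [0.1276, 0.0082, -0.0233, -0.1899, 0.3039, -0.9336]
q̇ = J⁺·V = [-0.5880, 0.1290, -0.0560]

-0.5880 0.1290 -0.0560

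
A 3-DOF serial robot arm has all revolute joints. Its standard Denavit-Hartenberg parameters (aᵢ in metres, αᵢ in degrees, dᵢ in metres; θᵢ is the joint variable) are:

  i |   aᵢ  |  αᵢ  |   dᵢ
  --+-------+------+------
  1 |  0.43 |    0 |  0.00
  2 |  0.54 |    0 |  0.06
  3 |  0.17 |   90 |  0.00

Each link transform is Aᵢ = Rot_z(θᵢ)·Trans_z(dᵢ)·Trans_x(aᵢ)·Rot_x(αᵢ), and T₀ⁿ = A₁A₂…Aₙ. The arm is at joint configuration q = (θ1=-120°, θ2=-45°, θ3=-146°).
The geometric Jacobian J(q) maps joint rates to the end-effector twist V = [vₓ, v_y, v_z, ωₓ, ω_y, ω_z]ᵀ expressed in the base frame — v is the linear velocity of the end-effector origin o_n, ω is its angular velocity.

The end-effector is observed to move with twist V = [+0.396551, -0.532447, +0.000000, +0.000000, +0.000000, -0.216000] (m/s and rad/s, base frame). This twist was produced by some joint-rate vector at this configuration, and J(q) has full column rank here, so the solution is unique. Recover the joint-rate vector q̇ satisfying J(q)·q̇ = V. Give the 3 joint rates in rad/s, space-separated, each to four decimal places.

o_n = [-0.6251, -0.3839, 0.0600]
J₁: ẑ×o_n = [0.3839, -0.6251, 0.0000], ω = ẑ
J2: z=[0.0000, 0.0000, 1.0000] o=[-0.2150, -0.3724, 0.0000] → [0.0115, -0.4101, 0.0000, 0.0000, 0.0000, 1.0000]
J3: z=[0.0000, 0.0000, 1.0000] o=[-0.7366, -0.5122, 0.0600] → [-0.1283, 0.1115, 0.0000, 0.0000, 0.0000, 1.0000]
q̇ = J⁺·V = [0.7390, -0.0690, -0.8860]

0.7390 -0.0690 -0.8860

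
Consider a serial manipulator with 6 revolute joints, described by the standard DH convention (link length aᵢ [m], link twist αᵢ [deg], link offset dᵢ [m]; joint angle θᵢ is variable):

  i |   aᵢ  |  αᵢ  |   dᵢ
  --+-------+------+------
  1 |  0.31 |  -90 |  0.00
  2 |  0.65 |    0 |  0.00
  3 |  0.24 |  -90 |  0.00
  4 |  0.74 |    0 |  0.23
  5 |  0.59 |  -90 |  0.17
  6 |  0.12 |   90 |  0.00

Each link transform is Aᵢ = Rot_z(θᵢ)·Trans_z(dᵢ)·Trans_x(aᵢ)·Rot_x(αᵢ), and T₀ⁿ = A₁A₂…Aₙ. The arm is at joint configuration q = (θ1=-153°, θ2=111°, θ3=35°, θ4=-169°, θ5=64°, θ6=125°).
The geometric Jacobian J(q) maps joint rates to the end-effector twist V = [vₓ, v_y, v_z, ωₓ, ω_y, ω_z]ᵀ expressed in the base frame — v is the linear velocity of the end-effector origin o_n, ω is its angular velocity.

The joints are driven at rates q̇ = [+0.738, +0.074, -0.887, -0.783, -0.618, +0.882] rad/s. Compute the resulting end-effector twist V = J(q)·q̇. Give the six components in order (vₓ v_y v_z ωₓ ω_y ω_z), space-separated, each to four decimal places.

0.1008 0.6451 0.7928 -0.3342 0.4860 -0.8999

o_n = [-0.0846, -0.7666, -0.0093]
J₁: ẑ×o_n = [0.7666, -0.0846, 0.0000], ω = ẑ
J2: z=[0.4540, -0.8910, 0.0000] o=[-0.2762, -0.1407, 0.0000] → [0.0083, 0.0042, -0.1134, 0.4540, -0.8910, 0.0000]
J3: z=[0.4540, -0.8910, 0.0000] o=[-0.0687, -0.0350, -0.6068] → [-0.5324, -0.2713, -0.3464, 0.4540, -0.8910, 0.0000]
J4: z=[0.4982, 0.2539, 0.8290] o=[0.1086, 0.0553, -0.7410] → [0.8672, -0.5248, -0.3605, 0.4982, 0.2539, 0.8290]
J5: z=[0.4982, 0.2539, 0.8290] o=[-0.2493, -0.2855, -0.1442] → [0.4331, 0.0693, -0.2815, 0.4982, 0.2539, 0.8290]
J6: z=[0.8310, 0.1329, -0.5401] o=[-0.0186, -0.8076, 0.0822] → [0.0100, 0.1116, 0.0428, 0.8310, 0.1329, -0.5401]
V = J·q̇ = [0.1008, 0.6451, 0.7928, -0.3342, 0.4860, -0.8999]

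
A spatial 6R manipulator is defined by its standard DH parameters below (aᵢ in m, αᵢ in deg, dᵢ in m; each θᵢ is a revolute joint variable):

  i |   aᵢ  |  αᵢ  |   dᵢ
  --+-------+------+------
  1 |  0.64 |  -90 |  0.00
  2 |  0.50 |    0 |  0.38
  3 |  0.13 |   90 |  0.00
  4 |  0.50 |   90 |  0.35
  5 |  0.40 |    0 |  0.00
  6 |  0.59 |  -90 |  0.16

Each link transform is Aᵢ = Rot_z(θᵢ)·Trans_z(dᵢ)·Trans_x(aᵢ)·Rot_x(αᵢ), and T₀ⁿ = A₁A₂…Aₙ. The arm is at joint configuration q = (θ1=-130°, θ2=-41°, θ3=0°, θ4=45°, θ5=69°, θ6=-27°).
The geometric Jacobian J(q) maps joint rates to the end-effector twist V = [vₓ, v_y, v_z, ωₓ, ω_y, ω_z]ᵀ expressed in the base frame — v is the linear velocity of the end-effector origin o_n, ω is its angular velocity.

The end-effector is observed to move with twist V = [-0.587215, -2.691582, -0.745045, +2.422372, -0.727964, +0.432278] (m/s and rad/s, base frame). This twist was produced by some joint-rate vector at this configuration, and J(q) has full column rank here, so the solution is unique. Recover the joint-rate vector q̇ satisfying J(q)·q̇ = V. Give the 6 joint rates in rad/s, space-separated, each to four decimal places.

o_n = [0.1190, -1.4634, 1.8333]
J₁: ẑ×o_n = [1.4634, 0.1190, -0.0000], ω = ẑ
J2: z=[0.7660, -0.6428, 0.0000] o=[-0.4114, -0.4903, 0.0000] → [-1.1784, -1.4044, -0.4045, 0.7660, -0.6428, 0.0000]
J3: z=[0.7660, -0.6428, 0.0000] o=[-0.3628, -1.0236, 0.3280] → [-0.9676, -1.1531, -0.0272, 0.7660, -0.6428, 0.0000]
J4: z=[0.4217, 0.5026, 0.7547] o=[-0.4259, -1.0988, 0.4133] → [0.9889, -0.1876, -0.4276, 0.4217, 0.5026, 0.7547]
J5: z=[-0.8847, 0.0457, 0.4639] o=[-0.1790, -1.3545, 0.9094] → [0.0927, 0.9556, 0.0827, -0.8847, 0.0457, 0.4639]
J6: z=[-0.8847, 0.0457, 0.4639] o=[0.0070, -1.2906, 1.2577] → [0.1065, 0.5612, 0.1478, -0.8847, 0.0457, 0.4639]
q̇ = J⁺·V = [0.3550, 0.6620, 0.9580, 0.7140, -0.0180, -0.9770]

0.3550 0.6620 0.9580 0.7140 -0.0180 -0.9770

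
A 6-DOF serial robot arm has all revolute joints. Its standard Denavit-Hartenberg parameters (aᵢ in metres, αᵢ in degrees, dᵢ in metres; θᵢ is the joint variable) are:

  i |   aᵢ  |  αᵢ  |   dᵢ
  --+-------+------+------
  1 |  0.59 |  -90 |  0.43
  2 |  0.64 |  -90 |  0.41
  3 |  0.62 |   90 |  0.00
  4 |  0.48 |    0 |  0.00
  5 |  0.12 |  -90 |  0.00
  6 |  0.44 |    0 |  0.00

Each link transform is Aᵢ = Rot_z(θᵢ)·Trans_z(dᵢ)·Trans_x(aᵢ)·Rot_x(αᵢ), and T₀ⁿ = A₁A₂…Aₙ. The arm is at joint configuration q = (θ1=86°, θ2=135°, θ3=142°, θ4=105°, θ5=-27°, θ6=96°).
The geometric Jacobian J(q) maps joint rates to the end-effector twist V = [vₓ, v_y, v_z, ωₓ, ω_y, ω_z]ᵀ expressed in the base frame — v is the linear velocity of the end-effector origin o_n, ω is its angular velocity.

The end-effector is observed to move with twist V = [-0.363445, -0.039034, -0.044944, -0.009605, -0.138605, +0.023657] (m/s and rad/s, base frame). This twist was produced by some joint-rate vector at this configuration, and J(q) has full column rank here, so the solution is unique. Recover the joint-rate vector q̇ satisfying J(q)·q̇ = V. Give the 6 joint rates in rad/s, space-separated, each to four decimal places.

0.1340 0.5830 0.0670 0.9200 -0.3520 -0.2250

o_n = [-0.4228, 0.2639, 0.8318]
J₁: ẑ×o_n = [-0.2639, -0.4228, 0.0000], ω = ẑ
J2: z=[-0.9976, 0.0698, 0.0000] o=[0.0412, 0.5886, 0.4300] → [0.0280, 0.4008, 0.3563, -0.9976, 0.0698, 0.0000]
J3: z=[-0.0493, -0.7054, 0.7071] o=[-0.3994, 0.1657, -0.0225] → [-0.6721, 0.0256, -0.0213, -0.0493, -0.7054, 0.7071]
J4: z=[0.7557, -0.4892, -0.4353] o=[0.0055, 0.4837, 0.3229] → [-0.3447, -0.1982, -0.3756, 0.7557, -0.4892, -0.4353]
J5: z=[0.7557, -0.4892, -0.4353] o=[-0.0985, 0.0930, 0.5815] → [-0.0480, -0.0480, -0.0295, 0.7557, -0.4892, -0.4353]
J6: z=[-0.6490, -0.6484, -0.3980] o=[-0.0880, 0.0230, 0.6784] → [-0.0035, 0.2328, -0.3734, -0.6490, -0.6484, -0.3980]
q̇ = J⁺·V = [0.1340, 0.5830, 0.0670, 0.9200, -0.3520, -0.2250]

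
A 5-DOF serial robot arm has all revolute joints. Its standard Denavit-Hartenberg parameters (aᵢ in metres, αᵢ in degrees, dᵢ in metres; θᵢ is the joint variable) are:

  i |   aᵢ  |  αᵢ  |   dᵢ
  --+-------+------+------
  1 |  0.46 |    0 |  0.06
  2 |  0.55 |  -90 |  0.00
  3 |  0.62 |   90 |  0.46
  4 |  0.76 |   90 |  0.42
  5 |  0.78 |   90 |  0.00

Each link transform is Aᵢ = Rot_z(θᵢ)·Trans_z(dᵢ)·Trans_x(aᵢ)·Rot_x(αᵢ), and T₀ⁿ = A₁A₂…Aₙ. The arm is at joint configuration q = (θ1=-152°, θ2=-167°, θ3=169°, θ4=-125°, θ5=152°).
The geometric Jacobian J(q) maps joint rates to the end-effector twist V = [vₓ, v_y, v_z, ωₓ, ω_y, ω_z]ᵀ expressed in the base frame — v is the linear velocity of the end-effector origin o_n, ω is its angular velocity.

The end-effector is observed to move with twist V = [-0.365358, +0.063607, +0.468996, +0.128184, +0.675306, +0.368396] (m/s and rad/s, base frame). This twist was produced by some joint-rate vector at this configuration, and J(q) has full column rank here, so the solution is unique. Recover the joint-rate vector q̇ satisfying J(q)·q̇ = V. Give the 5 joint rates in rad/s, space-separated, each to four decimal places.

o_n = [-0.5703, 0.1734, -0.8222]
J₁: ẑ×o_n = [-0.1734, -0.5703, 0.0000], ω = ẑ
J2: z=[0.0000, 0.0000, 1.0000] o=[-0.4062, -0.2160, 0.0600] → [-0.3894, -0.1642, 0.0000, 0.0000, 0.0000, 1.0000]
J3: z=[-0.6561, 0.7547, 0.0000] o=[0.0089, 0.1449, 0.0600] → [-0.6658, -0.5788, 0.4185, -0.6561, 0.7547, 0.0000]
J4: z=[0.1440, 0.1252, -0.9816] o=[-0.7522, 0.0928, -0.0583] → [-0.0164, -0.0685, -0.0111, 0.1440, 0.1252, -0.9816]
J5: z=[0.2306, 0.9604, 0.1563] o=[0.0397, -0.0438, -0.3874] → [-0.4516, 0.0049, 0.6360, 0.2306, 0.9604, 0.1563]
q̇ = J⁺·V = [-0.1270, 0.1470, 0.0080, -0.2390, 0.7280]

-0.1270 0.1470 0.0080 -0.2390 0.7280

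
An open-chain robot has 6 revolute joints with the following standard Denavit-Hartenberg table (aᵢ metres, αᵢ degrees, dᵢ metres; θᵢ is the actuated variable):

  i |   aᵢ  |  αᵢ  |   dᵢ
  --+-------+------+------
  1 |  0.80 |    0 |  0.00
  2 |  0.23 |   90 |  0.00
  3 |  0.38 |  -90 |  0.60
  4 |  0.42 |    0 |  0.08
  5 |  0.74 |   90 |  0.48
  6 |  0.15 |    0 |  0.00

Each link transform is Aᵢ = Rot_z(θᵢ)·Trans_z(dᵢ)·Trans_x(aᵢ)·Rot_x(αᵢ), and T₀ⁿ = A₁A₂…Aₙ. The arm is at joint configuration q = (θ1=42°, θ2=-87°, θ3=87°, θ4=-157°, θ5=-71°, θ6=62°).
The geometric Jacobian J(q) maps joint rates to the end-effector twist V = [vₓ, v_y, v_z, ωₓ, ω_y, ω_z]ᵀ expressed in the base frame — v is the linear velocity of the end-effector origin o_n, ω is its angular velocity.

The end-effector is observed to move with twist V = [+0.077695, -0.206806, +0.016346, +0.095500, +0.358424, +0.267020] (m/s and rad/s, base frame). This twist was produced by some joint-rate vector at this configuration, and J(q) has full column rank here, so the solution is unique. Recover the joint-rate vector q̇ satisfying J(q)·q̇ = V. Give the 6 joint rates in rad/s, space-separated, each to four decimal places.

-0.3920 0.5570 -0.2380 -0.3150 0.5060 0.1240

o_n = [0.1334, 0.7675, -0.5119]
J₁: ẑ×o_n = [-0.7675, 0.1334, 0.0000], ω = ẑ
J2: z=[0.0000, 0.0000, 1.0000] o=[0.5945, 0.5353, 0.0000] → [-0.2322, -0.4611, 0.0000, 0.0000, 0.0000, 1.0000]
J3: z=[-0.7071, -0.7071, 0.0000] o=[0.7572, 0.3727, 0.0000] → [0.3620, -0.3620, -0.7202, -0.7071, -0.7071, 0.0000]
J4: z=[-0.7061, 0.7061, 0.0523] o=[0.3469, -0.0657, 0.3795] → [-0.6730, -0.6406, -0.4376, -0.7061, 0.7061, 0.0523]
J5: z=[-0.7061, 0.7061, 0.0523] o=[0.1601, -0.1109, -0.0024] → [-0.4057, -0.3612, -0.6014, -0.7061, 0.7061, 0.0523]
J6: z=[0.5006, 0.4456, 0.7421] o=[0.1917, 0.6352, -0.4718] → [-0.1160, -0.0231, 0.0922, 0.5006, 0.4456, 0.7421]
q̇ = J⁺·V = [-0.3920, 0.5570, -0.2380, -0.3150, 0.5060, 0.1240]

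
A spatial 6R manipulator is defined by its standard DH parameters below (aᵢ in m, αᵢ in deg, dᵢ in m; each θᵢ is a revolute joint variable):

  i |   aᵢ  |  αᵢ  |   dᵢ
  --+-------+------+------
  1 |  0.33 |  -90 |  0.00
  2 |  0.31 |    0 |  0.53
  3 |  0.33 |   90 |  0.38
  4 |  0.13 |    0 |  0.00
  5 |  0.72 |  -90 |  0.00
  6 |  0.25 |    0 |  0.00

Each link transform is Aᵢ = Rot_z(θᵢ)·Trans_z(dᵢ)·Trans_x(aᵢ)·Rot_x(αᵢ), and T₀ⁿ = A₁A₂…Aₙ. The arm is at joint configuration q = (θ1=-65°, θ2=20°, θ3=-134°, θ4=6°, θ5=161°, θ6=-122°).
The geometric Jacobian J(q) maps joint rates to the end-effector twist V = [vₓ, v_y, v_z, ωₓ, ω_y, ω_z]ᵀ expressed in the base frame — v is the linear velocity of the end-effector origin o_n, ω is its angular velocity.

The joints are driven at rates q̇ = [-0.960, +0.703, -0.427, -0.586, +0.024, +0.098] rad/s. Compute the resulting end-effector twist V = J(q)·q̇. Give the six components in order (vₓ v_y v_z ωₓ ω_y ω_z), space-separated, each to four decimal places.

0.1741 -0.8562 -0.1127 0.3844 -0.3971 -0.7516

o_n = [1.1570, 0.0169, -0.2956]
J₁: ẑ×o_n = [-0.0169, 1.1570, 0.0000], ω = ẑ
J2: z=[0.9063, 0.4226, 0.0000] o=[0.1395, -0.2991, 0.0000] → [-0.1249, 0.2679, -0.1437, 0.9063, 0.4226, 0.0000]
J3: z=[0.9063, 0.4226, 0.0000] o=[0.7429, -0.3391, -0.1060] → [-0.0801, 0.1719, 0.1477, 0.9063, 0.4226, 0.0000]
J4: z=[-0.3861, 0.8280, -0.4067] o=[1.0306, -0.0569, 0.1954] → [-0.3766, -0.2410, -0.1332, -0.3861, 0.8280, -0.4067]
J5: z=[-0.3861, 0.8280, -0.4067] o=[1.0207, -0.0035, 0.3136] → [-0.4961, -0.2907, -0.1207, -0.3861, 0.8280, -0.4067]
J6: z=[-0.8444, -0.4947, -0.2055] o=[1.2881, -0.1936, -0.3273] → [0.0276, 0.0537, -0.2426, -0.8444, -0.4947, -0.2055]
V = J·q̇ = [0.1741, -0.8562, -0.1127, 0.3844, -0.3971, -0.7516]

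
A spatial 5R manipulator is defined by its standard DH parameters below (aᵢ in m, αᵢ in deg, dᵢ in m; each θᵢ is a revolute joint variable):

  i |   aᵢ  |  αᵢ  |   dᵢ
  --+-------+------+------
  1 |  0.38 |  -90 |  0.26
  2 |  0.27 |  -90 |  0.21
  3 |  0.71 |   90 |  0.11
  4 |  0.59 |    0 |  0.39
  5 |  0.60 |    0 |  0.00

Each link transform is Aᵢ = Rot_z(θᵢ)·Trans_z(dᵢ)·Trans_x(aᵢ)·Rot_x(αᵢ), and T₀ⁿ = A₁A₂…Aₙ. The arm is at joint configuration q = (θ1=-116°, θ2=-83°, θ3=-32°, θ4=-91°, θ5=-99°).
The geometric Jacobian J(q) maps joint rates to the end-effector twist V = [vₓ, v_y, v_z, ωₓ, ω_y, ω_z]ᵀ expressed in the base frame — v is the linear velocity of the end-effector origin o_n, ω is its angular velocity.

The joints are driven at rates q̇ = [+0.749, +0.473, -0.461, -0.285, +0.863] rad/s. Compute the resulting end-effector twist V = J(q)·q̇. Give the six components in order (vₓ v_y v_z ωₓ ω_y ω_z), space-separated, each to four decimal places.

o_n = [0.5264, -0.2857, 0.4602]
J₁: ẑ×o_n = [0.2857, 0.5264, -0.0000], ω = ẑ
J2: z=[0.8988, -0.4384, 0.0000] o=[-0.1666, -0.3415, 0.2600] → [-0.0878, -0.1800, 0.3540, 0.8988, -0.4384, 0.0000]
J3: z=[-0.4351, -0.8921, -0.1219] o=[0.0077, -0.4632, 0.5280] → [0.0821, -0.0927, 0.3855, -0.4351, -0.8921, -0.1219]
J4: z=[0.7905, -0.3137, -0.5260] o=[0.2659, -0.7922, 1.1122] → [0.4709, 0.3784, 0.4821, 0.7905, -0.3137, -0.5260]
J5: z=[0.7905, -0.3137, -0.5260] o=[0.8264, -0.3849, 0.9703] → [0.2122, 0.5610, -0.0157, 0.7905, -0.3137, -0.5260]
V = J·q̇ = [0.1836, 0.7282, -0.1612, 1.0826, 0.0226, 0.5012]

0.1836 0.7282 -0.1612 1.0826 0.0226 0.5012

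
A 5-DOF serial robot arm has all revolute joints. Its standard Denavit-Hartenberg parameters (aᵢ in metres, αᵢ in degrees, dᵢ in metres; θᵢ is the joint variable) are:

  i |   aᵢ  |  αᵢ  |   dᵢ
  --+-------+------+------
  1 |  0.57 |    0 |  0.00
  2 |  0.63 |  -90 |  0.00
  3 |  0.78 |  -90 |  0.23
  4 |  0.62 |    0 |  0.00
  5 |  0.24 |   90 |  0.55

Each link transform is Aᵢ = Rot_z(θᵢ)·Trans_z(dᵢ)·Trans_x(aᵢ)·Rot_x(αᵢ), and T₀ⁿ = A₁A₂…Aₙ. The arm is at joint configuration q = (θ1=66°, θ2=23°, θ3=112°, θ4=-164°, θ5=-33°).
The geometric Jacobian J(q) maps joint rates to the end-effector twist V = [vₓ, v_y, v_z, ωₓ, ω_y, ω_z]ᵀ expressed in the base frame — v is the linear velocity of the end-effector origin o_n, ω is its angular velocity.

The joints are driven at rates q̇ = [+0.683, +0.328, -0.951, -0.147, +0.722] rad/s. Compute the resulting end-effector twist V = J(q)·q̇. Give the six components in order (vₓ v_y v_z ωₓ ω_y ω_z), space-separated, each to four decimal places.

-0.5481 -0.3843 -0.4081 0.9416 -0.5496 1.2264

o_n = [-0.0964, 0.6636, 0.2482]
J₁: ẑ×o_n = [-0.6636, -0.0964, 0.0000], ω = ẑ
J2: z=[0.0000, 0.0000, 1.0000] o=[0.2318, 0.5207, 0.0000] → [-0.1428, -0.3283, 0.0000, 0.0000, 0.0000, 1.0000]
J3: z=[-0.9998, 0.0175, 0.0000] o=[0.2428, 1.1506, 0.0000] → [0.0043, 0.2482, 0.4929, -0.9998, 0.0175, 0.0000]
J4: z=[-0.0162, -0.9270, 0.3746] o=[0.0078, 0.8625, -0.7232] → [-0.8260, -0.0233, -0.0934, -0.0162, -0.9270, 0.3746]
J5: z=[-0.0162, -0.9270, 0.3746] o=[-0.1592, 1.0887, -0.1706] → [-0.2290, 0.0303, 0.0651, -0.0162, -0.9270, 0.3746]
V = J·q̇ = [-0.5481, -0.3843, -0.4081, 0.9416, -0.5496, 1.2264]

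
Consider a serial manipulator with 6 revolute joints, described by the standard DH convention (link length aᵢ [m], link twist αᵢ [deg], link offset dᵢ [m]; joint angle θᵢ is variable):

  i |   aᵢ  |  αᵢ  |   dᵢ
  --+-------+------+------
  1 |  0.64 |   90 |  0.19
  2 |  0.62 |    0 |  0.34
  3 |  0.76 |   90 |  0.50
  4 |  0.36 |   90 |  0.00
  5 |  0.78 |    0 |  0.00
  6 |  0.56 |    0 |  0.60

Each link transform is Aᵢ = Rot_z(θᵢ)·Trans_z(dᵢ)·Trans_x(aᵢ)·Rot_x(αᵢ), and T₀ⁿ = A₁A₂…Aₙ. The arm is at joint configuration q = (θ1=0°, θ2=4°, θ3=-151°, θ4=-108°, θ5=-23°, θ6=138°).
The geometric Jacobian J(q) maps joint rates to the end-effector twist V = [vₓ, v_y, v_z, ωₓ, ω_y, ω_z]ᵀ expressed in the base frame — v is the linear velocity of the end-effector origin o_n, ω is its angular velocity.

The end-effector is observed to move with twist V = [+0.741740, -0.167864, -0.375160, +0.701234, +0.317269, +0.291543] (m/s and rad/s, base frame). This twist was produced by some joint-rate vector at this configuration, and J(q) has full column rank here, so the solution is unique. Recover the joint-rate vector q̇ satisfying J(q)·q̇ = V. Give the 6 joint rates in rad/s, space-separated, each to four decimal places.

o_n = [1.2073, -0.2253, 0.4418]
J₁: ẑ×o_n = [0.2253, 1.2073, -0.0000], ω = ẑ
J2: z=[0.0000, -1.0000, 0.0000] o=[0.6400, 0.0000, 0.1900] → [-0.2518, 0.0000, 0.5673, 0.0000, -1.0000, 0.0000]
J3: z=[0.0000, -1.0000, 0.0000] o=[1.2585, -0.3400, 0.2332] → [-0.2085, -0.0000, -0.0512, 0.0000, -1.0000, 0.0000]
J4: z=[-0.5446, -0.0000, 0.8387] o=[0.6211, -0.8400, -0.1807] → [-0.5156, 0.8306, -0.3348, -0.5446, -0.0000, 0.8387]
J5: z=[0.7976, -0.3090, 0.5180] o=[0.7144, -0.4976, -0.1201] → [-0.3147, -0.1928, 0.3695, 0.7976, -0.3090, 0.5180]
J6: z=[0.7976, -0.3090, 0.5180] o=[1.0665, 0.1852, -0.2548] → [-0.0026, -0.4827, -0.2839, 0.7976, -0.3090, 0.5180]
q̇ = J⁺·V = [0.6100, -0.2310, -0.2210, -0.6490, -0.5340, 0.9700]

0.6100 -0.2310 -0.2210 -0.6490 -0.5340 0.9700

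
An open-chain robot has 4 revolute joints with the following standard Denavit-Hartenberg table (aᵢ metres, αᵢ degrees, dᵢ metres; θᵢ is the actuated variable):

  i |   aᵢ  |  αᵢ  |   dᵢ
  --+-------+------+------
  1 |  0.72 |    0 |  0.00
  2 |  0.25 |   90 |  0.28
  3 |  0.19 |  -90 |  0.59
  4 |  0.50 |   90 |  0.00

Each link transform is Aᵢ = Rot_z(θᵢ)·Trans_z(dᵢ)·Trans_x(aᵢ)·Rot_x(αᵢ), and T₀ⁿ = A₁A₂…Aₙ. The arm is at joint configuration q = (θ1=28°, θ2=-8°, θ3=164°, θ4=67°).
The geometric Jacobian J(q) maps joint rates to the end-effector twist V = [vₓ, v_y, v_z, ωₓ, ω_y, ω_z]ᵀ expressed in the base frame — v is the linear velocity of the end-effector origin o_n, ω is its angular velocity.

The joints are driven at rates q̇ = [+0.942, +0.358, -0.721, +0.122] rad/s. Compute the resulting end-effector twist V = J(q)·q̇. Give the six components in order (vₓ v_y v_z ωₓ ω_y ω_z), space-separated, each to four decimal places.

0.0082 0.5765 0.2516 -0.2782 0.6660 1.1827

o_n = [0.5669, 0.1749, 0.3862]
J₁: ẑ×o_n = [-0.1749, 0.5669, 0.0000], ω = ẑ
J2: z=[0.0000, 0.0000, 1.0000] o=[0.6357, 0.3380, 0.0000] → [0.1631, -0.0688, 0.0000, 0.0000, 0.0000, 1.0000]
J3: z=[0.3420, -0.9397, 0.0000] o=[0.8706, 0.4235, 0.2800] → [-0.0998, -0.0363, -0.3704, 0.3420, -0.9397, 0.0000]
J4: z=[-0.2590, -0.0943, -0.9613] o=[0.9008, -0.1934, 0.3324] → [0.3489, 0.3349, -0.1269, -0.2590, -0.0943, -0.9613]
V = J·q̇ = [0.0082, 0.5765, 0.2516, -0.2782, 0.6660, 1.1827]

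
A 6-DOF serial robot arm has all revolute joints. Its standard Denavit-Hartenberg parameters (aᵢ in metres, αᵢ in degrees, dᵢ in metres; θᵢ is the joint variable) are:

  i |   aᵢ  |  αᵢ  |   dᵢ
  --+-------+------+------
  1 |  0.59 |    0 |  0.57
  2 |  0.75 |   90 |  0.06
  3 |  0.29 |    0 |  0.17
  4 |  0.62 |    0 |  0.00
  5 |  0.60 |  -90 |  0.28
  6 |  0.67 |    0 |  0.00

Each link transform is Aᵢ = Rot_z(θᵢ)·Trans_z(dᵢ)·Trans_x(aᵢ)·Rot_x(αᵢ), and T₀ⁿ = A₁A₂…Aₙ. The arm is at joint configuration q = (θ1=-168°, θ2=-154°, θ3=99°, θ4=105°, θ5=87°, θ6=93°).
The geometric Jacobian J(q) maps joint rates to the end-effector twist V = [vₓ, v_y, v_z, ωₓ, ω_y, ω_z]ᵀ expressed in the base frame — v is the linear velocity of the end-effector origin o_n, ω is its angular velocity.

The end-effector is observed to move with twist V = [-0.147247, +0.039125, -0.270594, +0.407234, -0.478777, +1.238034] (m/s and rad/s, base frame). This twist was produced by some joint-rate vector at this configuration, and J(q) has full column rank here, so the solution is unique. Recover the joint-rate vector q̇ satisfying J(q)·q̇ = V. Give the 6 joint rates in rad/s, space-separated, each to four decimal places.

0.5580 0.6700 0.6130 0.0710 -0.0560 0.0280

o_n = [-0.4435, 0.2597, 0.1368]
J₁: ẑ×o_n = [-0.2597, -0.4435, 0.0000], ω = ẑ
J2: z=[0.0000, 0.0000, 1.0000] o=[-0.5771, -0.1227, 0.5700] → [-0.3824, 0.1336, 0.0000, 0.0000, 0.0000, 1.0000]
J3: z=[0.6157, -0.7880, 0.0000] o=[0.0139, 0.3391, 0.6300] → [0.3886, 0.3036, -0.4093, 0.6157, -0.7880, 0.0000]
J4: z=[0.6157, -0.7880, 0.0000] o=[0.0828, 0.1772, 0.9164] → [0.6143, 0.4800, -0.3639, 0.6157, -0.7880, 0.0000]
J5: z=[0.6157, -0.7880, 0.0000] o=[-0.3635, -0.1715, 0.6643] → [0.4156, 0.3247, 0.2025, 0.6157, -0.7880, 0.0000]
J6: z=[0.7357, 0.5748, 0.3584] o=[-0.0217, -0.2598, 0.1041] → [-0.1674, -0.1753, 0.6246, 0.7357, 0.5748, 0.3584]
q̇ = J⁺·V = [0.5580, 0.6700, 0.6130, 0.0710, -0.0560, 0.0280]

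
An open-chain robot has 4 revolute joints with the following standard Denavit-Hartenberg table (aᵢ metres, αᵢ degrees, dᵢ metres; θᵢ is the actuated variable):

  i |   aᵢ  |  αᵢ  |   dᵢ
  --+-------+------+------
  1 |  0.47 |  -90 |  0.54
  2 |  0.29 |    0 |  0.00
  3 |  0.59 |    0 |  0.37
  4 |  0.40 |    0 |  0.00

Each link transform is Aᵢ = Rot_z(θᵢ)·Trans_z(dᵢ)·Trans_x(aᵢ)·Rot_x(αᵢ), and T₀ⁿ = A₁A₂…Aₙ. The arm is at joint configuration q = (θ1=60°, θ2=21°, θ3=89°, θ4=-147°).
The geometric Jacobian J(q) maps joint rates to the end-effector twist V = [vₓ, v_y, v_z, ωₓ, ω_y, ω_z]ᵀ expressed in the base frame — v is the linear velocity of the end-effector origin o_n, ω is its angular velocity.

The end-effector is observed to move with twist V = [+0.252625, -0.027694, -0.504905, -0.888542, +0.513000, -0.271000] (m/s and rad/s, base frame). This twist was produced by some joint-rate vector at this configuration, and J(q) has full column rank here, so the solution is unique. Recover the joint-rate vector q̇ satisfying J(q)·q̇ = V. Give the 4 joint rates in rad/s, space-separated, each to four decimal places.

-0.2710 0.8630 -0.5830 0.7460

o_n = [0.1088, 0.9284, 0.1224]
J₁: ẑ×o_n = [-0.9284, 0.1088, 0.0000], ω = ẑ
J2: z=[-0.8660, 0.5000, 0.0000] o=[0.2350, 0.4070, 0.5400] → [-0.2088, -0.3617, -0.3884, -0.8660, 0.5000, 0.0000]
J3: z=[-0.8660, 0.5000, 0.0000] o=[0.3704, 0.6415, 0.4361] → [-0.1568, -0.2717, -0.1177, -0.8660, 0.5000, 0.0000]
J4: z=[-0.8660, 0.5000, 0.0000] o=[-0.0510, 0.6517, -0.1183] → [0.1204, 0.2085, -0.3195, -0.8660, 0.5000, 0.0000]
q̇ = J⁺·V = [-0.2710, 0.8630, -0.5830, 0.7460]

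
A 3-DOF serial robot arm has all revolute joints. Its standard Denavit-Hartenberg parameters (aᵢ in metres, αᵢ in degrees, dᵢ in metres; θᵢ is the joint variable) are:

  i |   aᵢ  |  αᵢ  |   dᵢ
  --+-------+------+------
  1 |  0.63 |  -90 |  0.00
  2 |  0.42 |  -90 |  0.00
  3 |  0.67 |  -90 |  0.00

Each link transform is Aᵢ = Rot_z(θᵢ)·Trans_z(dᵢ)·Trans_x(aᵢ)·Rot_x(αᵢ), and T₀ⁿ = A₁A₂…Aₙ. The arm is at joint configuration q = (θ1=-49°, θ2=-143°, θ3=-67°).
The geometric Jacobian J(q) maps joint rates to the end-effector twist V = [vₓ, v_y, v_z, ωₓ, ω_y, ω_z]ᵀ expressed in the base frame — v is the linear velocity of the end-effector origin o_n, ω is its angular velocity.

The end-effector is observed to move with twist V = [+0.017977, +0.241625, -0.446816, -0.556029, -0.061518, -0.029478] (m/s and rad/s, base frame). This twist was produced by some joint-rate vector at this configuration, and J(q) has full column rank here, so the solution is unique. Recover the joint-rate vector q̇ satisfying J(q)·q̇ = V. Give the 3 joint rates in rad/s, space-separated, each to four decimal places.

o_n = [0.5216, 0.3401, 0.4103]
J₁: ẑ×o_n = [-0.3401, 0.5216, 0.0000], ω = ẑ
J2: z=[0.7547, 0.6561, 0.0000] o=[0.4133, -0.4755, 0.0000] → [0.2692, -0.3097, 0.5445, 0.7547, 0.6561, 0.0000]
J3: z=[0.3948, -0.4542, 0.7986] o=[0.1933, -0.2223, 0.2528] → [-0.5207, 0.2000, 0.3712, 0.3948, -0.4542, 0.7986]
q̇ = J⁺·V = [0.3930, -0.4600, -0.5290]

0.3930 -0.4600 -0.5290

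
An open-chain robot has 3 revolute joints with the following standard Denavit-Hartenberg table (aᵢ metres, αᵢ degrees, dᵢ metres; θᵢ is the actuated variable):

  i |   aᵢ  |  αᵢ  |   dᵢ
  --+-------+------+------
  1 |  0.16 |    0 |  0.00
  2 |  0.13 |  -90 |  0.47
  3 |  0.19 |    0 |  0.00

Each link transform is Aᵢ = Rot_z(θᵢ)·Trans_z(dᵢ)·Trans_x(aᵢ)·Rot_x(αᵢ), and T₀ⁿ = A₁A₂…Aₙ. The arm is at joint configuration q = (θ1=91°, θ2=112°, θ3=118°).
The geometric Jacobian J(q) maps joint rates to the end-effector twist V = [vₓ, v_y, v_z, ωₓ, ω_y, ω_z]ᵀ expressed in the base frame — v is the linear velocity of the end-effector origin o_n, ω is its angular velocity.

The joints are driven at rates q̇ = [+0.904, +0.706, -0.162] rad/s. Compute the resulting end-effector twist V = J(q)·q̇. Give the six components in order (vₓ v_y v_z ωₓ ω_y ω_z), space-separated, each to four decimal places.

o_n = [-0.0403, 0.1440, 0.3022]
J₁: ẑ×o_n = [-0.1440, -0.0403, 0.0000], ω = ẑ
J2: z=[0.0000, 0.0000, 1.0000] o=[-0.0028, 0.1600, 0.0000] → [0.0159, -0.0376, 0.0000, 0.0000, 0.0000, 1.0000]
J3: z=[0.3907, -0.9205, 0.0000] o=[-0.1225, 0.1092, 0.4700] → [0.1544, 0.0655, 0.0892, 0.3907, -0.9205, 0.0000]
V = J·q̇ = [-0.1440, -0.0736, -0.0145, -0.0633, 0.1491, 1.6100]

-0.1440 -0.0736 -0.0145 -0.0633 0.1491 1.6100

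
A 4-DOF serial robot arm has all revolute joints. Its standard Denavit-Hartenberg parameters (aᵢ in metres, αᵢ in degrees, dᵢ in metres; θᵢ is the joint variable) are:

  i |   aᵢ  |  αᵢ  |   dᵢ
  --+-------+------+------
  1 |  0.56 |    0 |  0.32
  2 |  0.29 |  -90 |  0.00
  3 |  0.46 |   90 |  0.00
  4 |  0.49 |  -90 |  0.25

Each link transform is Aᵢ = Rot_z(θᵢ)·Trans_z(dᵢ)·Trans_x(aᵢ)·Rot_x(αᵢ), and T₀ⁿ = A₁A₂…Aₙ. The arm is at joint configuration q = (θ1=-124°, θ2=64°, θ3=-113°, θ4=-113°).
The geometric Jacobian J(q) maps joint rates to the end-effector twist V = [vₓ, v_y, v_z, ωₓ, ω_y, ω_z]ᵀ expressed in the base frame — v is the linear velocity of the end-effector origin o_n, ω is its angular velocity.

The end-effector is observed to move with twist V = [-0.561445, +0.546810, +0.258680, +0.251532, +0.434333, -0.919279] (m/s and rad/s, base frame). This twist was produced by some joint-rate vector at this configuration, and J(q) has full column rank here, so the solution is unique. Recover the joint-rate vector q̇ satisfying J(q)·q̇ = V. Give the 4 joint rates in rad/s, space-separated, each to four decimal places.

o_n = [-0.7263, -0.6508, 0.4695]
J₁: ẑ×o_n = [0.6508, -0.7263, 0.0000], ω = ẑ
J2: z=[0.0000, 0.0000, 1.0000] o=[-0.3131, -0.4643, 0.3200] → [0.1865, -0.4131, 0.0000, 0.0000, 0.0000, 1.0000]
J3: z=[0.8660, 0.5000, 0.0000] o=[-0.1681, -0.7154, 0.3200] → [0.0748, -0.1295, 0.3351, 0.8660, 0.5000, 0.0000]
J4: z=[-0.4603, 0.7972, -0.3907] o=[-0.2580, -0.5598, 0.7434] → [-0.2539, 0.0569, 0.4152, -0.4603, 0.7972, -0.3907]
q̇ = J⁺·V = [-0.8040, -0.0090, 0.4350, 0.2720]

-0.8040 -0.0090 0.4350 0.2720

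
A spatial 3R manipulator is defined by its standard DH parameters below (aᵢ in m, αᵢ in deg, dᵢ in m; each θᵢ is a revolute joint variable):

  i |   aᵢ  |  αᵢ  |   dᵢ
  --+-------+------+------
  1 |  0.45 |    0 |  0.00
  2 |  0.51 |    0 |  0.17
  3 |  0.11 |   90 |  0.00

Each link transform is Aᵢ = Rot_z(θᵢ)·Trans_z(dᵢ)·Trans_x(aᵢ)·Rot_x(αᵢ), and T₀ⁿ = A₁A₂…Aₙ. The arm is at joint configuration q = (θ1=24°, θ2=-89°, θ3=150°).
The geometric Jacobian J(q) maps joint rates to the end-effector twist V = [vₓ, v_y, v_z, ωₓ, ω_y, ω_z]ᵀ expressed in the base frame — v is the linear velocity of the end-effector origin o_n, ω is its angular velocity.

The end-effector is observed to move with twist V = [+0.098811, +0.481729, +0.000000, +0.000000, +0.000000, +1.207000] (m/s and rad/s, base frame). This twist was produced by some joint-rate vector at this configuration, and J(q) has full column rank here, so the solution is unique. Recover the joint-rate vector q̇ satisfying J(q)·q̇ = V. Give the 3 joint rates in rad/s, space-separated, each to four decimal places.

0.7300 0.0590 0.4180

o_n = [0.6362, -0.1696, 0.1700]
J₁: ẑ×o_n = [0.1696, 0.6362, -0.0000], ω = ẑ
J2: z=[0.0000, 0.0000, 1.0000] o=[0.4111, 0.1830, 0.0000] → [0.3526, 0.2251, -0.0000, 0.0000, 0.0000, 1.0000]
J3: z=[0.0000, 0.0000, 1.0000] o=[0.6266, -0.2792, 0.1700] → [-0.1096, 0.0096, 0.0000, 0.0000, 0.0000, 1.0000]
q̇ = J⁺·V = [0.7300, 0.0590, 0.4180]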